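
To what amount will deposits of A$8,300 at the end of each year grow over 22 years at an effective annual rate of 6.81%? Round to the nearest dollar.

FV = PMT · [(1+i)^n − 1] / i = 8300 · 47.878345 = 397,390.2668

A$397,390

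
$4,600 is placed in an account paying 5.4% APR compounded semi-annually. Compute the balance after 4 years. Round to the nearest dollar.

i = 0.054/2 = 0.027 per half-year; n = 4·2 = 8.
4,600 × (1+0.027)^8 = 4,600 × 1.237552 = 5,692.7404

$5,693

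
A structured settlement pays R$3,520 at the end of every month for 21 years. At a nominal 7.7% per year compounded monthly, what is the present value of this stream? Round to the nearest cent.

Periodic rate i = 0.077/12 = 0.00641667; n = 21 × 12 = 252 periods.
Annuity factor a(252|0.00641667) = 124.749925; PV = 3520 × 124.749925 = 439,119.7363

R$439,119.74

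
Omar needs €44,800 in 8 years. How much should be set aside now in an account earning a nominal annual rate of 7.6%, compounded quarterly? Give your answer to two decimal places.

Periodic rate i = 0.076/4 = 0.019; n = 8 × 4 = 32 periods.
PV = 44,800 / (1 + 0.019)^32 = 44,800 / 1.826307 = 24,530.3715

€24,530.37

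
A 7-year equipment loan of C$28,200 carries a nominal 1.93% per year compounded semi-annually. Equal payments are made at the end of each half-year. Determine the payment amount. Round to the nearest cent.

With 2 periods per year: i = 0.00965, n = 14.
PMT = 28200 / ( [1 − (1+0.00965)^(−14)] / 0.00965 ) = 28200 / 13.036832 = 2,163.1022

C$2,163.10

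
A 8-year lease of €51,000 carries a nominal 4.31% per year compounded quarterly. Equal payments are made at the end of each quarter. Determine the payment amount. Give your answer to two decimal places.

€1,892.76

With 4 periods per year: i = 0.010775, n = 32.
Annuity-PV factor = 26.944807; PMT = 51000 / 26.944807 = 1,892.7580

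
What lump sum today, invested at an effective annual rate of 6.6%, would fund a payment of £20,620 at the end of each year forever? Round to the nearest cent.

£312,424.24

PV = PMT / i = 20620 / 0.066 = 312,424.2424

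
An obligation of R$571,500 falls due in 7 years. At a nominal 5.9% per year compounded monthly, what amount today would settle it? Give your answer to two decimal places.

Periodic rate i = 0.059/12 = 0.00491667; n = 7 × 12 = 84 periods.
PV = FV·(1+i)^(−n) = 571,500 × 0.662332 = 378,522.8569

R$378,522.86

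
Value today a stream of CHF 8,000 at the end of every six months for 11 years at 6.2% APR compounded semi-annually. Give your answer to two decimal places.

CHF 126,227.41

Periodic rate i = 0.062/2 = 0.031; n = 11 × 2 = 22 periods.
PV = 8000 × [1 − (1+0.031)^(−22)] / 0.031 = 8000 × 15.778426 = 126,227.4114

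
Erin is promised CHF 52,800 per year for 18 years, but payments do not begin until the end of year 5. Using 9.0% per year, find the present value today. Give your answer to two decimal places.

PV at t=4 (ordinary 18-year annuity): 52800 × a(18|0.09) = 52800 × 8.755625 = 462,297.0058
PV₀ = 462,297.0058 / (1+0.09)^4 = 462,297.0058 / 1.411582 = 327,502.8539

CHF 327,502.85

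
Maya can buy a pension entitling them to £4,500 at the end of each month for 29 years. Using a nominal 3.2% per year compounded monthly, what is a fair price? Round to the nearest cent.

Periodic rate i = 0.032/12 = 0.00266667; n = 29 × 12 = 348 periods.
Annuity factor a(348|0.00266667) = 226.562920; PV = 4500 × 226.562920 = 1,019,533.1405

£1,019,533.14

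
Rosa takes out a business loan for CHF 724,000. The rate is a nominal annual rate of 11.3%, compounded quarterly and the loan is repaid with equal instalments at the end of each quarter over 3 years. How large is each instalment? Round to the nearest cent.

i = 0.113/4 = 0.02825 per quarter; n = 3·4 = 12.
Annuity-PV factor = 10.058795; PMT = 724000 / 10.058795 = 71,976.8128

CHF 71,976.81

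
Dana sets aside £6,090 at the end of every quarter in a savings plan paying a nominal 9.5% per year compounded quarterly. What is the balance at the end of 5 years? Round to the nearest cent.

With 4 periods per year: i = 0.02375, n = 20.
FV = PMT · [(1+i)^n − 1] / i = 6090 · 25.225677 = 153,624.3755

£153,624.38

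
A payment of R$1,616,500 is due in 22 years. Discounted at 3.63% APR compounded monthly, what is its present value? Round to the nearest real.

i = 0.0363/12 = 0.003025 per month; n = 22·12 = 264.
PV = FV·(1+i)^(−n) = 1,616,500 × 0.450501 = 728,235.1828

R$728,235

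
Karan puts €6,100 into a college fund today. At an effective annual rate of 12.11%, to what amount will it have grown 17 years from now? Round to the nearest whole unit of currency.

6,100 × (1+0.1211)^17 = 6,100 × 6.981584 = 42,587.6650

€42,588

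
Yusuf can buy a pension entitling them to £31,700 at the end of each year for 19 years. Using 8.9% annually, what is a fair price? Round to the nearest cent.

PV = PMT · [1 − (1+i)^(−n)] / i = 31700 · 9.012234 = 285,687.8227

£285,687.82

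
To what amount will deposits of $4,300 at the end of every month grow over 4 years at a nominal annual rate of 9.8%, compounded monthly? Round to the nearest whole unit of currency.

Periodic rate i = 0.098/12 = 0.00816667; n = 4 × 12 = 48 periods.
FV = PMT · [(1+i)^n − 1] / i = 4300 · 58.479614 = 251,462.3420

$251,462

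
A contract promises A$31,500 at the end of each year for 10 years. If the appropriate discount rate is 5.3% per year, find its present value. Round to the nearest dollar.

A$239,730

PV = PMT · [1 − (1+i)^(−n)] / i = 31500 · 7.610464 = 239,729.6277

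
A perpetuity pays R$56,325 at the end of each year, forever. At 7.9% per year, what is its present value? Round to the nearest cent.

PV = PMT / i = 56325 / 0.079 = 712,974.6835

R$712,974.68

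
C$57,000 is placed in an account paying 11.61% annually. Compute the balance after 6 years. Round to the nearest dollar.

C$110,178

57,000 × (1+0.1161)^6 = 57,000 × 1.932941 = 110,177.6499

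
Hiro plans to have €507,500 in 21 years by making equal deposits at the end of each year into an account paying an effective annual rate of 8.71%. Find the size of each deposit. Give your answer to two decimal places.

€9,254.46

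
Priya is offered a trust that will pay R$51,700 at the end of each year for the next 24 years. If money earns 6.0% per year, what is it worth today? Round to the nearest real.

PV = 51700 × [1 − (1+0.06)^(−24)] / 0.06 = 51700 × 12.550358 = 648,853.4842

R$648,853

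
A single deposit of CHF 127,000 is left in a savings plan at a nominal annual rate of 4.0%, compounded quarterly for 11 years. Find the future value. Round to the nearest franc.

CHF 196,763

i = 0.04/4 = 0.01 per quarter; n = 11·4 = 44.
FV = PV·(1+i)^n = 127,000 × 1.549318 = 196,763.3316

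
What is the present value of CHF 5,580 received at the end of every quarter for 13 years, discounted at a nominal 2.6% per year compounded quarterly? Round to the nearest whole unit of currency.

CHF 245,541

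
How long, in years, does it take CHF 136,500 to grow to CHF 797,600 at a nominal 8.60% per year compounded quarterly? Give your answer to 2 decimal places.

Periodic rate i = 0.086/4 = 0.0215.
n = ln(797600/136500) / ln(1+0.0215) = ln(5.84322) / 0.021272 = 82.9857 quarters
= 82.9857/4 years

20.75 years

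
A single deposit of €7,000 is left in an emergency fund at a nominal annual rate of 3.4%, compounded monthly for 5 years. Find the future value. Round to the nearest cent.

€8,295.14

With 12 periods per year: i = 0.00283333, n = 60.
7,000 × (1+0.00283333)^60 = 7,000 × 1.185020 = 8,295.1397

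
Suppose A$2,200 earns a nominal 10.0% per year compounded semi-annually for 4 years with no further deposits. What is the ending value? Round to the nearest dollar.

Periodic rate i = 0.1/2 = 0.05; n = 4 × 2 = 8 periods.
2,200 × (1+0.05)^8 = 2,200 × 1.477455 = 3,250.4020

A$3,250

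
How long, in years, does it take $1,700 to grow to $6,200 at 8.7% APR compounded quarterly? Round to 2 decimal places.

Periodic rate i = 0.087/4 = 0.02175.
n = ln(6200/1700) / ln(1+0.02175) = ln(3.64706) / 0.021517 = 60.1353 quarters
= 60.1353/4 years

15.03 years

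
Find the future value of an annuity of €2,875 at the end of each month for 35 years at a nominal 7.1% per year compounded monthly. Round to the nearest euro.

€5,303,069

With 12 periods per year: i = 0.00591667, n = 420.
Accumulation factor s(420|0.00591667) = 1844.545682; FV = 2875 × 1844.545682 = 5,303,068.8357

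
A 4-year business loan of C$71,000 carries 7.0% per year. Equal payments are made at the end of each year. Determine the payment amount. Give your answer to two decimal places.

C$20,961.20

PMT = 71000 / ( [1 − (1+0.07)^(−4)] / 0.07 ) = 71000 / 3.387211 = 20,961.1963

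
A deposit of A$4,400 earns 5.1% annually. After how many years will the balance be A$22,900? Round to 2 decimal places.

33.16 years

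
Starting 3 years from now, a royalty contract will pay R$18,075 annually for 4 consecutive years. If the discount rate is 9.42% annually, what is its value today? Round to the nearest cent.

R$48,461.89

PV at t=2 (ordinary 4-year annuity): 18075 × a(4|0.0942) = 18075 × 3.210077 = 58,022.1430
PV₀ = 58,022.1430 / (1+0.0942)^2 = 58,022.1430 / 1.197274 = 48,461.8896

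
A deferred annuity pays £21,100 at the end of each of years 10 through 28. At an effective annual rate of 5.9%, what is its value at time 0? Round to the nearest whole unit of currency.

£141,648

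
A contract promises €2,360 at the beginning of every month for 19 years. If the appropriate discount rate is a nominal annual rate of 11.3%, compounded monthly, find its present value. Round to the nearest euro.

Periodic rate i = 0.113/12 = 0.00941667; n = 19 × 12 = 228 periods.
PV = 2360 × [1 − (1+0.00941667)^(−228)] / 0.00941667 × (1+i) = 2360 × 94.544244 = 223,124.4159
Payments are at the start of each period, so multiply by (1+i).

€223,124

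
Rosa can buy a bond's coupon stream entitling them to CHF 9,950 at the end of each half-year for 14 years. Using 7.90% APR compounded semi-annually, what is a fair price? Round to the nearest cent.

i = 0.079/2 = 0.0395 per half-year; n = 14·2 = 28.
Annuity factor a(28|0.0395) = 16.759543; PV = 9950 × 16.759543 = 166,757.4566

CHF 166,757.46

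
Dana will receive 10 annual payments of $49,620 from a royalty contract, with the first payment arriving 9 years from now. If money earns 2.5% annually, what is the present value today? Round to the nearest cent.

PV at t=8 (ordinary 10-year annuity): 49620 × a(10|0.025) = 49620 × 8.752064 = 434,277.4123
Discount back 8 years: 434,277.4123 × (1+0.025)^(−8) = 434,277.4123 × 0.820747 = 356,431.6969

$356,431.70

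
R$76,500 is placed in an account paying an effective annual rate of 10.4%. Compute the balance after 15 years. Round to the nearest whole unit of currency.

FV = PV·(1+i)^n = 76,500 × 4.410990 = 337,440.7565

R$337,441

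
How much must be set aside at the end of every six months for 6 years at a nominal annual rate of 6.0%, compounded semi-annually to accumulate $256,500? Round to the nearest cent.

$18,073.52

i = 0.06/2 = 0.03 per half-year; n = 6·2 = 12.
PMT = 256500 / ( [(1+0.03)^12 − 1] / 0.03 ) = 256500 / 14.192030 = 18,073.5249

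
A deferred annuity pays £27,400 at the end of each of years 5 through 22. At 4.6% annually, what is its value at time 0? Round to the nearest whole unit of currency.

£276,123

Value one period before first payment (t=4): 27400 × [1 − (1+0.046)^(−18)] / 0.046 = 27400 × 12.063665 = 330,544.4326
Discount back 4 years: 330,544.4326 × (1+0.046)^(−4) = 330,544.4326 × 0.835359 = 276,123.3340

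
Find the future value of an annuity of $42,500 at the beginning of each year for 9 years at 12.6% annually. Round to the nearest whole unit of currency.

FV = 42500 × [(1+0.126)^9 − 1] / 0.126 × (1+i) = 42500 × 17.065888 = 725,300.2223
(annuity-due: payments at period start, so ×(1+i).)

$725,300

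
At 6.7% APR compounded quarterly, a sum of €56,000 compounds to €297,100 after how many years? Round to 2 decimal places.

25.11 years

Periodic rate i = 0.067/4 = 0.01675.
n = ln(297100/56000) / ln(1+0.01675) = ln(5.30536) / 0.016611 = 100.4569 quarters
= 100.4569/4 years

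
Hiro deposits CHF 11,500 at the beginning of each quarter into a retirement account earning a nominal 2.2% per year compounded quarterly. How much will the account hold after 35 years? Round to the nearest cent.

CHF 2,428,733.37

Periodic rate i = 0.022/4 = 0.0055; n = 35 × 4 = 140 periods.
FV = PMT · [(1+i)^n − 1] / i × (1+i) = 11500 · 211.194206 = 2,428,733.3658
(Beginning-of-period payments → annuity-due factor ×(1+i).)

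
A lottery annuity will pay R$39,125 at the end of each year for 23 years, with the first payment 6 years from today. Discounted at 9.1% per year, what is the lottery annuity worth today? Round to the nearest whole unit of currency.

Value one period before first payment (t=5): 39125 × [1 − (1+0.091)^(−23)] / 0.091 = 39125 × 9.506529 = 371,942.9580
Discount back 5 years: 371,942.9580 × (1+0.091)^(−5) = 371,942.9580 × 0.646958 = 240,631.5606

R$240,632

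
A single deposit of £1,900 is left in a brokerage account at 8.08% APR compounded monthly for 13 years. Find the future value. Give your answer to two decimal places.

£5,412.62

i = 0.0808/12 = 0.00673333 per month; n = 13·12 = 156.
1,900 × (1+0.00673333)^156 = 1,900 × 2.848748 = 5,412.6204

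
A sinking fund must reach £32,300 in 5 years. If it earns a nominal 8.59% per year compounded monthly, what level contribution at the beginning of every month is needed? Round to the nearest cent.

£429.80

With 12 periods per year: i = 0.00715833, n = 60.
PMT = 32300 / ( [(1+0.00715833)^60 − 1] / 0.00715833 × (1+i) ) = 32300 / 75.152085 = 429.7951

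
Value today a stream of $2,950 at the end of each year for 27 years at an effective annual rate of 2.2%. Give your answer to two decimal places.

PV = PMT · [1 − (1+i)^(−n)] / i = 2950 · 20.196303 = 59,579.0930

$59,579.09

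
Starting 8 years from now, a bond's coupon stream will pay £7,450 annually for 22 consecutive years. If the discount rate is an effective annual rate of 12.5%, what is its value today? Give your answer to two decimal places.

£24,174.31

PV at t=7 (ordinary 22-year annuity): 7450 × a(22|0.125) = 7450 × 7.400575 = 55,134.2874
PV₀ = 55,134.2874 / (1+0.125)^7 = 55,134.2874 / 2.280697 = 24,174.3112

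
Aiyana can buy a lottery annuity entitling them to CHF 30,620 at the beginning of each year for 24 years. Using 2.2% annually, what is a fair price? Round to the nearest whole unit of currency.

Annuity factor a(24|0.022) × (1+i) = 18.899146; PV = 30620 × 18.899146 = 578,691.8414
(Beginning-of-period payments → annuity-due factor ×(1+i).)

CHF 578,692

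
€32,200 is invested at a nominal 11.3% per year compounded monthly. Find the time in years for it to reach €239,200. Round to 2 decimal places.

Periodic rate i = 0.113/12 = 0.00941667.
n = ln(239200/32200) / ln(1+0.00941667) = ln(7.42857) / 0.009373 = 213.9569 months
= 213.9569/12 years

17.83 years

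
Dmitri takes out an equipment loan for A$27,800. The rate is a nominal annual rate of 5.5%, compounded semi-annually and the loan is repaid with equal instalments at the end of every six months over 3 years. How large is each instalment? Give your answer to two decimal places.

Periodic rate i = 0.055/2 = 0.0275; n = 3 × 2 = 6 periods.
Annuity-PV factor = 5.462367; PMT = 27800 / 5.462367 = 5,089.3690

A$5,089.37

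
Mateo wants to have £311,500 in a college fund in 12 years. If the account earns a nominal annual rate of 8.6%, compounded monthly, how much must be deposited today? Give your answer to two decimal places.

With 12 periods per year: i = 0.00716667, n = 144.
PV = FV·(1+i)^(−n) = 311,500 × 0.357607 = 111,394.7016

£111,394.70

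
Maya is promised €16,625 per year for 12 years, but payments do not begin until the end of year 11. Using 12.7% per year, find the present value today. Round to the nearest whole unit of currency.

PV at t=10 (ordinary 12-year annuity): 16625 × a(12|0.127) = 16625 × 5.998549 = 99,725.8830
Discount back 10 years: 99,725.8830 × (1+0.127)^(−10) = 99,725.8830 × 0.302525 = 30,169.5429

€30,170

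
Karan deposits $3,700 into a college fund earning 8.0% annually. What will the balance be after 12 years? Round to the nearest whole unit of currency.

3,700 × (1+0.08)^12 = 3,700 × 2.518170 = 9,317.2294

$9,317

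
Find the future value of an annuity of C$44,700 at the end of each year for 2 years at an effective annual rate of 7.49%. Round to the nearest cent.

C$92,748.03

FV = 44700 × [(1+0.0749)^2 − 1] / 0.0749 = 44700 × 2.074900 = 92,748.0300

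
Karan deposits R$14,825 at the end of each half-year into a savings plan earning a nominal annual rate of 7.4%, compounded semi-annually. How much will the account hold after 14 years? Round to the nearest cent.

i = 0.074/2 = 0.037 per half-year; n = 14·2 = 28.
Accumulation factor s(28|0.037) = 47.721640; FV = 14825 × 47.721640 = 707,473.3192

R$707,473.32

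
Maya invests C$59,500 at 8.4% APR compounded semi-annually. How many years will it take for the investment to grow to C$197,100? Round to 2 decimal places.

14.56 years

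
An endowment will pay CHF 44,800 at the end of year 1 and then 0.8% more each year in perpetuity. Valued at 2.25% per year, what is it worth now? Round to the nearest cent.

CHF 3,089,655.17

PV = PMT / (i − g) = 44800 / (0.0225 − 0.008) = 44800 / 0.014500 = 3,089,655.1724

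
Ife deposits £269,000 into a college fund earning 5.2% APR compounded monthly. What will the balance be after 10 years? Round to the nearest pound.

With 12 periods per year: i = 0.00433333, n = 120.
FV = 269,000 × (1 + 0.00433333)^120 = 451,957.4134

£451,957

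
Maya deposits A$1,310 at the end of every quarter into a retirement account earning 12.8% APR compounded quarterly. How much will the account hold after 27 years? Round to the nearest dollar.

A$1,187,997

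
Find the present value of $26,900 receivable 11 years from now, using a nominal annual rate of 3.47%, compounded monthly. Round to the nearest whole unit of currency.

$18,375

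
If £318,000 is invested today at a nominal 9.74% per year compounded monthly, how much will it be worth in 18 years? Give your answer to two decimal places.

£1,822,882.98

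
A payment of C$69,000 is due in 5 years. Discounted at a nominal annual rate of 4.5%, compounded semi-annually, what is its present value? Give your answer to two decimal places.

C$55,235.20

With 2 periods per year: i = 0.0225, n = 10.
PV = FV·(1+i)^(−n) = 69,000 × 0.800510 = 55,235.1991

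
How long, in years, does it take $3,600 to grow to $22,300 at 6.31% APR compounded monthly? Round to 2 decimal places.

28.98 years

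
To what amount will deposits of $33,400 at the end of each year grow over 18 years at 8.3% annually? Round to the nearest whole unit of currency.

$1,287,956

FV = 33400 × [(1+0.083)^18 − 1] / 0.083 = 33400 × 38.561550 = 1,287,955.7580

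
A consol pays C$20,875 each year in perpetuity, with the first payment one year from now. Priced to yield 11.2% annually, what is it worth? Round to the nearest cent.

PV = PMT / i = 20875 / 0.112 = 186,383.9286

C$186,383.93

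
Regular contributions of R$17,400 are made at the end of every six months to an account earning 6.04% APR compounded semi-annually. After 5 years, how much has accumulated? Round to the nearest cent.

Periodic rate i = 0.0604/2 = 0.0302; n = 5 × 2 = 10 periods.
FV = 17400 × [(1+0.0302)^10 − 1] / 0.0302 = 17400 × 11.474444 = 199,655.3246

R$199,655.32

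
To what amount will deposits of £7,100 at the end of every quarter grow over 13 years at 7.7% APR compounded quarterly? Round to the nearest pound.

Periodic rate i = 0.077/4 = 0.01925; n = 13 × 4 = 52 periods.
Accumulation factor s(52|0.01925) = 88.064417; FV = 7100 × 88.064417 = 625,257.3577

£625,257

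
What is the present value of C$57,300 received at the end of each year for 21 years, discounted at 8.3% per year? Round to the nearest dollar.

C$560,978

Annuity factor a(21|0.083) = 9.790191; PV = 57300 × 9.790191 = 560,977.9323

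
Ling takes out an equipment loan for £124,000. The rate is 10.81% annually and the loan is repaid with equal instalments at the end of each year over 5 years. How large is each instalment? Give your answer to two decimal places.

£33,390.51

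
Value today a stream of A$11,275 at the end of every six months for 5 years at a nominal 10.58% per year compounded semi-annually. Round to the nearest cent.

With 2 periods per year: i = 0.0529, n = 10.
PV = 11275 × [1 − (1+0.0529)^(−10)] / 0.0529 = 11275 × 7.614134 = 85,849.3635

A$85,849.36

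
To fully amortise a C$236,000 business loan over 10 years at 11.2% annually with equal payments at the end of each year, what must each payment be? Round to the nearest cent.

Annuity-PV factor = 5.840167; PMT = 236000 / 5.840167 = 40,409.8003

C$40,409.80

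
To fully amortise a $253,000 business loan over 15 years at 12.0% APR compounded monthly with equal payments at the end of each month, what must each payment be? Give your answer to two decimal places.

$3,036.43

Periodic rate i = 0.12/12 = 0.01; n = 15 × 12 = 180 periods.
PMT = 253000 / ( [1 − (1+0.01)^(−180)] / 0.01 ) = 253000 / 83.321664 = 3,036.4252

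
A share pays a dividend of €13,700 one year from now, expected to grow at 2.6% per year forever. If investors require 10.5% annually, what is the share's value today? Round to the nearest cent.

PV = PMT / (i − g) = 13700 / (0.105 − 0.026) = 13700 / 0.079000 = 173,417.7215

€173,417.72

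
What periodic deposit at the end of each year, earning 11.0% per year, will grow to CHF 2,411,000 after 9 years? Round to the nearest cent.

FV-annuity factor = 14.163972; PMT = 2.411e+06 / 14.163972 = 170,220.6128

CHF 170,220.61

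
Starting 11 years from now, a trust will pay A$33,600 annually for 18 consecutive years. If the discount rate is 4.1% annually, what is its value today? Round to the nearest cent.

Value one period before first payment (t=10): 33600 × [1 − (1+0.041)^(−18)] / 0.041 = 33600 × 12.557022 = 421,915.9361
Discount back 10 years: 421,915.9361 × (1+0.041)^(−10) = 421,915.9361 × 0.669103 = 282,305.0417

A$282,305.04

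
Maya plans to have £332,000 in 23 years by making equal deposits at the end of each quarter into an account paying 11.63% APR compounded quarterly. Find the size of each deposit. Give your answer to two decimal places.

£744.38

With 4 periods per year: i = 0.029075, n = 92.
PMT = 332000 / ( [(1+0.029075)^92 − 1] / 0.029075 ) = 332000 / 446.010426 = 744.3772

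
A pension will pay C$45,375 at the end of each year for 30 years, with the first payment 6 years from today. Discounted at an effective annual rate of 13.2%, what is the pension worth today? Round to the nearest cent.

C$180,447.86

Value one period before first payment (t=5): 45375 × [1 − (1+0.132)^(−30)] / 0.132 = 45375 × 7.392090 = 335,416.0690
PV₀ = 335,416.0690 / (1+0.132)^5 = 335,416.0690 / 1.858798 = 180,447.8577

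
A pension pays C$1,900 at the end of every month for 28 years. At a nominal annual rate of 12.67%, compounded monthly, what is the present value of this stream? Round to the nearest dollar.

C$174,674

With 12 periods per year: i = 0.0105583, n = 336.
Annuity factor a(336|0.0105583) = 91.933623; PV = 1900 × 91.933623 = 174,673.8836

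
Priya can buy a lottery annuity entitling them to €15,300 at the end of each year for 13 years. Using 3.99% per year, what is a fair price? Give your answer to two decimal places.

€152,875.26

Annuity factor a(13|0.0399) = 9.991847; PV = 15300 × 9.991847 = 152,875.2573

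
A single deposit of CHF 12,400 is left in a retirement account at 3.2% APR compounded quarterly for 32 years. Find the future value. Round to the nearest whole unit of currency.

Periodic rate i = 0.032/4 = 0.008; n = 32 × 4 = 128 periods.
FV = 12,400 × (1 + 0.008)^128 = 34,385.0607

CHF 34,385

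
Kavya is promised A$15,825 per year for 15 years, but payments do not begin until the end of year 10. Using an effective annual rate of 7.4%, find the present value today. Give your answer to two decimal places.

Value one period before first payment (t=9): 15825 × [1 − (1+0.074)^(−15)] / 0.074 = 15825 × 8.882201 = 140,560.8355
PV₀ = 140,560.8355 / (1+0.074)^9 = 140,560.8355 / 1.901247 = 73,930.8667

A$73,930.87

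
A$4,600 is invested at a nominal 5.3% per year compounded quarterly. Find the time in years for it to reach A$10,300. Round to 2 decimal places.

Periodic rate i = 0.053/4 = 0.01325.
(1+i)^n = 10300/4600 = 2.23913, so n = ln 2.23913 / ln 1.01325 = 61.2390 quarters
= 61.2390/4 years

15.31 years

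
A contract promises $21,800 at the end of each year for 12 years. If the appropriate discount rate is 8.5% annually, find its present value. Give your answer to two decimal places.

$160,114.16

PV = 21800 × [1 − (1+0.085)^(−12)] / 0.085 = 21800 × 7.344686 = 160,114.1563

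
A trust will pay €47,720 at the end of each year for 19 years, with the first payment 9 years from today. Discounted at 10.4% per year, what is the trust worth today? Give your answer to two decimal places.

Value one period before first payment (t=8): 47720 × [1 − (1+0.104)^(−19)] / 0.104 = 47720 × 8.147965 = 388,820.8985
Discount back 8 years: 388,820.8985 × (1+0.104)^(−8) = 388,820.8985 × 0.453156 = 176,196.3925

€176,196.39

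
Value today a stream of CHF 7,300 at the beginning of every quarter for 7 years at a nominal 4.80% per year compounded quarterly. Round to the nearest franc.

i = 0.048/4 = 0.012 per quarter; n = 7·4 = 28.
PV = PMT · [1 − (1+i)^(−n)] / i × (1+i) = 7300 · 23.946130 = 174,806.7496
Payments are at the start of each period, so multiply by (1+i).

CHF 174,807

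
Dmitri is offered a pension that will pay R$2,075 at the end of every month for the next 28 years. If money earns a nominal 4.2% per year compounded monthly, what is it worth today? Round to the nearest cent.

R$409,578.68

With 12 periods per year: i = 0.0035, n = 336.
PV = PMT · [1 − (1+i)^(−n)] / i = 2075 · 197.387314 = 409,578.6757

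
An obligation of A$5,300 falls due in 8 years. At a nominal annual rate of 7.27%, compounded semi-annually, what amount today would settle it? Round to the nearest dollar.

With 2 periods per year: i = 0.03635, n = 16.
PV = FV·(1+i)^(−n) = 5,300 × 0.564803 = 2,993.4544

A$2,993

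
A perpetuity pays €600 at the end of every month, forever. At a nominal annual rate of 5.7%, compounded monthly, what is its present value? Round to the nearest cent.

Periodic rate i = 0.057/12 = 0.00475.
PV = PMT / i = 600 / 0.00475 = 126,315.7895

€126,315.79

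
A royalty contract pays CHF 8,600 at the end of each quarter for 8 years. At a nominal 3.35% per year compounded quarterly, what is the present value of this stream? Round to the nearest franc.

CHF 240,531

Periodic rate i = 0.0335/4 = 0.008375; n = 8 × 4 = 32 periods.
Annuity factor a(32|0.008375) = 27.968727; PV = 8600 × 27.968727 = 240,531.0511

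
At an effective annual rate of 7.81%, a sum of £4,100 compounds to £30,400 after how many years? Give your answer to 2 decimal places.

(1+i)^n = 30400/4100 = 7.41463, so n = ln 7.41463 / ln 1.0781 = 26.6416 years

26.64 years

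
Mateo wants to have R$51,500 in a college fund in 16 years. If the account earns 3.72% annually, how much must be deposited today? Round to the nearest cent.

PV = 51,500 / (1 + 0.0372)^16 = 51,500 / 1.793908 = 28,708.2751

R$28,708.28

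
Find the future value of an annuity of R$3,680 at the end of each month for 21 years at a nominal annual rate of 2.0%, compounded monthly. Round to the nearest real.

R$1,151,316

Periodic rate i = 0.02/12 = 0.00166667; n = 21 × 12 = 252 periods.
Accumulation factor s(252|0.00166667) = 312.857732; FV = 3680 × 312.857732 = 1,151,316.4535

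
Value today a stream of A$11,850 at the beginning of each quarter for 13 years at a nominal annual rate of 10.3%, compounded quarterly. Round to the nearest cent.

With 4 periods per year: i = 0.02575, n = 52.
Annuity factor a(52|0.02575) × (1+i) = 29.215430; PV = 11850 × 29.215430 = 346,202.8419
(Beginning-of-period payments → annuity-due factor ×(1+i).)

A$346,202.84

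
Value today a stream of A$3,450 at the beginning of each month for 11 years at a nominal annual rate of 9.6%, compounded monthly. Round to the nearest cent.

Periodic rate i = 0.096/12 = 0.008; n = 11 × 12 = 132 periods.
PV = 3450 × [1 − (1+0.008)^(−132)] / 0.008 × (1+i) = 3450 × 81.987067 = 282,855.3826
(Beginning-of-period payments → annuity-due factor ×(1+i).)

A$282,855.38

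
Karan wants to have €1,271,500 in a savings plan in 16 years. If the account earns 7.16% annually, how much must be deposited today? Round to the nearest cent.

PV = FV·(1+i)^(−n) = 1,271,500 × 0.330732 = 420,526.2259

€420,526.23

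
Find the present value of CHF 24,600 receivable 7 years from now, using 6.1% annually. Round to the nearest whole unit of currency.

CHF 16,253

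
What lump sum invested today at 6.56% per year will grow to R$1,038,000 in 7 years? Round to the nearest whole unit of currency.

PV = 1,038,000 / (1 + 0.0656)^7 = 1,038,000 / 1.560125 = 665,331.1709

R$665,331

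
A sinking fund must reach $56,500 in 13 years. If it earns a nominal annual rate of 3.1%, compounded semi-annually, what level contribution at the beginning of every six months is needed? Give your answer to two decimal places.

$1,753.92

With 2 periods per year: i = 0.0155, n = 26.
PMT = 56500 / ( [(1+0.0155)^26 − 1] / 0.0155 × (1+i) ) = 56500 / 32.213523 = 1,753.9218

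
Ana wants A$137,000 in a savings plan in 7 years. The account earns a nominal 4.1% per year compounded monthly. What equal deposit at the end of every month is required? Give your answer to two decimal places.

A$1,410.86

With 12 periods per year: i = 0.00341667, n = 84.
PMT = 137000 / ( [(1+0.00341667)^84 − 1] / 0.00341667 ) = 137000 / 97.104170 = 1,410.8560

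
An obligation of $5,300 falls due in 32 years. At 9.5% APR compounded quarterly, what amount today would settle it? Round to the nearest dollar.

$263

With 4 periods per year: i = 0.02375, n = 128.
PV = 5,300 / (1 + 0.02375)^128 = 5,300 / 20.175351 = 262.6968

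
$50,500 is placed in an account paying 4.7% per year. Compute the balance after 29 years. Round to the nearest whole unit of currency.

FV = PV·(1+i)^n = 50,500 × 3.788382 = 191,313.2929

$191,313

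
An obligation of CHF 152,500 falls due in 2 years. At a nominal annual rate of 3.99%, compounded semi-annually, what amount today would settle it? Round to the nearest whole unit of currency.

i = 0.0399/2 = 0.01995 per half-year; n = 2·2 = 4.
PV = 152,500 / (1 + 0.01995)^4 = 152,500 / 1.082220 = 140,914.0556

CHF 140,914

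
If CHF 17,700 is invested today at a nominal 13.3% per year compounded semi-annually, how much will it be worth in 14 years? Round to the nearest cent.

CHF 107,368.61

Periodic rate i = 0.133/2 = 0.0665; n = 14 × 2 = 28 periods.
FV = PV·(1+i)^n = 17,700 × 6.066023 = 107,368.6124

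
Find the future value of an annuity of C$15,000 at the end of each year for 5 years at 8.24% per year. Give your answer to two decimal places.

C$88,421.12

FV = PMT · [(1+i)^n − 1] / i = 15000 · 5.894741 = 88,421.1162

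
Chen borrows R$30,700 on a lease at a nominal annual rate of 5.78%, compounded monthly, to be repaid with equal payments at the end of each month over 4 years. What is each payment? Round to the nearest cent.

i = 0.0578/12 = 0.00481667 per month; n = 4·12 = 48.
Annuity-PV factor = 42.763741; PMT = 30700 / 42.763741 = 717.8979

R$717.90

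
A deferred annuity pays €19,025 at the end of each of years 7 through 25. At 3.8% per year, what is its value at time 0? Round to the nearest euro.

€203,210

Value one period before first payment (t=6): 19025 × [1 − (1+0.038)^(−19)] / 0.038 = 19025 × 13.359916 = 254,172.4084
Discount back 6 years: 254,172.4084 × (1+0.038)^(−6) = 254,172.4084 × 0.799495 = 203,209.6290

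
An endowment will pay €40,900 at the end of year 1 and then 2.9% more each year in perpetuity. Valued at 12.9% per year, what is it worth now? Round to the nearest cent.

PV = D₁/(r − g) = 40900/(0.129 − 0.029) = 409,000.0000

€409,000.00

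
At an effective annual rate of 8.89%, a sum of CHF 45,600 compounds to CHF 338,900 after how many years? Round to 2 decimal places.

(1+i)^n = 338900/45600 = 7.43202, so n = ln 7.43202 / ln 1.0889 = 23.5511 years

23.55 years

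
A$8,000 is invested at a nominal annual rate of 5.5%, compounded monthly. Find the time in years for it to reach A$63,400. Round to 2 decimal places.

Periodic rate i = 0.055/12 = 0.00458333.
n = ln(63400/8000) / ln(1+0.00458333) = ln(7.92500) / 0.004573 = 452.6755 months
= 452.6755/12 years

37.72 years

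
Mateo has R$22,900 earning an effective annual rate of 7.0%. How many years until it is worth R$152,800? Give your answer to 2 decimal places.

(1+i)^n = 152800/22900 = 6.67249, so n = ln 6.67249 / ln 1.07 = 28.0525 years

28.05 years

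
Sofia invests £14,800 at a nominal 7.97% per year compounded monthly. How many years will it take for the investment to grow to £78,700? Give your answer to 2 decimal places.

21.04 years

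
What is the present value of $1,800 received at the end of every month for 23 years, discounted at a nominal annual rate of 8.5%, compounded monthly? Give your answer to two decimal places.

i = 0.085/12 = 0.00708333 per month; n = 23·12 = 276.
Annuity factor a(276|0.00708333) = 121.052692; PV = 1800 × 121.052692 = 217,894.8464

$217,894.85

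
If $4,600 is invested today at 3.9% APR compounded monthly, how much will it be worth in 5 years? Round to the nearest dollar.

$5,589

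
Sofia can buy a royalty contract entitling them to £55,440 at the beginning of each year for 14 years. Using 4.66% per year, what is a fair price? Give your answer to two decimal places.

£587,045.76

PV = 55440 × [1 − (1+0.0466)^(−14)] / 0.0466 × (1+i) = 55440 × 10.588848 = 587,045.7551
(Beginning-of-period payments → annuity-due factor ×(1+i).)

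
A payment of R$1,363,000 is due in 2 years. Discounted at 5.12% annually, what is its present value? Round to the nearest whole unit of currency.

Discount factor = (1+0.0512)^(−2) = 0.904960; PV = 1,363,000 × 0.904960 = 1,233,460.2304

R$1,233,460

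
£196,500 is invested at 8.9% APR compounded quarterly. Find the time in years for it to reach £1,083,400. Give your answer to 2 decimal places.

Periodic rate i = 0.089/4 = 0.02225.
(1+i)^n = 1.0834e+06/196500 = 5.51349, so n = ln 5.51349 / ln 1.02225 = 77.5784 quarters
= 77.5784/4 years

19.39 years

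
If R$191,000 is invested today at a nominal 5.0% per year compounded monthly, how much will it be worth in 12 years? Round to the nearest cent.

i = 0.05/12 = 0.00416667 per month; n = 12·12 = 144.
FV = PV·(1+i)^n = 191,000 × 1.819849 = 347,591.1349

R$347,591.13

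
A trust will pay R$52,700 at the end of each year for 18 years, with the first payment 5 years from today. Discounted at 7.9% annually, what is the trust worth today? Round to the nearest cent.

R$366,919.32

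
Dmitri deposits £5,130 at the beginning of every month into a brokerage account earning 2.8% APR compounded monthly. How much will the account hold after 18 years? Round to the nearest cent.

£1,442,009.28

With 12 periods per year: i = 0.00233333, n = 216.
FV = 5130 × [(1+0.00233333)^216 − 1] / 0.00233333 × (1+i) = 5130 × 281.093426 = 1,442,009.2763
Payments are at the start of each period, so multiply by (1+i).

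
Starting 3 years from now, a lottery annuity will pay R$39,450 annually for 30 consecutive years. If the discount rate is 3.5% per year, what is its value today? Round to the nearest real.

PV at t=2 (ordinary 30-year annuity): 39450 × a(30|0.035) = 39450 × 18.392045 = 725,566.1915
Discount back 2 years: 725,566.1915 × (1+0.035)^(−2) = 725,566.1915 × 0.933511 = 677,323.8036

R$677,324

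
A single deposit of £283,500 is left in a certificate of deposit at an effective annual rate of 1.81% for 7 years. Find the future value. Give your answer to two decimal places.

283,500 × (1+0.0181)^7 = 283,500 × 1.133791 = 321,429.7906

£321,429.79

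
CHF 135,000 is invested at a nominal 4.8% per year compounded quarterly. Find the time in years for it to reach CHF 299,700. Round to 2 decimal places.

16.71 years

Periodic rate i = 0.048/4 = 0.012.
n = ln(299700/135000) / ln(1+0.012) = ln(2.22000) / 0.011929 = 66.8569 quarters
= 66.8569/4 years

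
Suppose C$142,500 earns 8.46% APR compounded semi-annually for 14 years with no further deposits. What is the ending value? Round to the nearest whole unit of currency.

With 2 periods per year: i = 0.0423, n = 28.
142,500 × (1+0.0423)^28 = 142,500 × 3.190044 = 454,581.2534

C$454,581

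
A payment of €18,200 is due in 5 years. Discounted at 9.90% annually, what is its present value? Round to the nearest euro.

€11,352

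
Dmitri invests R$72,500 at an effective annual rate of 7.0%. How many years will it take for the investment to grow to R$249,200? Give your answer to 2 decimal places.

18.25 years

n = ln(249200/72500) / ln(1+0.07) = ln(3.43724) / 0.067659 = 18.2485 years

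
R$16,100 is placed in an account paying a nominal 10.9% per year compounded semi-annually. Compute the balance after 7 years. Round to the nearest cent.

R$33,843.72

Periodic rate i = 0.109/2 = 0.0545; n = 7 × 2 = 14 periods.
FV = 16,100 × (1 + 0.0545)^14 = 33,843.7169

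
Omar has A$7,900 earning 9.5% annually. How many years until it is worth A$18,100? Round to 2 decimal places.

9.14 years

n = ln(18100/7900) / ln(1+0.095) = ln(2.29114) / 0.090754 = 9.1351 years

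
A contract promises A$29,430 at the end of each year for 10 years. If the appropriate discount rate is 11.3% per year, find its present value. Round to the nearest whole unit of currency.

A$171,161

Annuity factor a(10|0.113) = 5.815877; PV = 29430 × 5.815877 = 171,161.2457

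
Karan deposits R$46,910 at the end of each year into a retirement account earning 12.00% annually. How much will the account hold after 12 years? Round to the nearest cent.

FV = PMT · [(1+i)^n − 1] / i = 46910 · 24.133133 = 1,132,085.2818

R$1,132,085.28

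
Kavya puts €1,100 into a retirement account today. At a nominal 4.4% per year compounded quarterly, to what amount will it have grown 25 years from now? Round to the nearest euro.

€3,285

With 4 periods per year: i = 0.011, n = 100.
1,100 × (1+0.011)^100 = 1,100 × 2.986177 = 3,284.7948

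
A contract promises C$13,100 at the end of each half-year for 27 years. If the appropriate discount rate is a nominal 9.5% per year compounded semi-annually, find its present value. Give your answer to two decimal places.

i = 0.095/2 = 0.0475 per half-year; n = 27·2 = 54.
Annuity factor a(54|0.0475) = 19.334768; PV = 13100 × 19.334768 = 253,285.4603

C$253,285.46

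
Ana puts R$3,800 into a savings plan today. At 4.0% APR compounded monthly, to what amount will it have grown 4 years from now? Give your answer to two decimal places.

R$4,458.15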